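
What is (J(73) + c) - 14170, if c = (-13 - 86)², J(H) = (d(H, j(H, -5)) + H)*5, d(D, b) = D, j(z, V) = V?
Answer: -3639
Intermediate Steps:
J(H) = 10*H (J(H) = (H + H)*5 = (2*H)*5 = 10*H)
c = 9801 (c = (-99)² = 9801)
(J(73) + c) - 14170 = (10*73 + 9801) - 14170 = (730 + 9801) - 14170 = 10531 - 14170 = -3639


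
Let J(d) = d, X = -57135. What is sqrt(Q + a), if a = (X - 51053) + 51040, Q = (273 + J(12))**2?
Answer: sqrt(24077) ≈ 155.17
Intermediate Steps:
Q = 81225 (Q = (273 + 12)**2 = 285**2 = 81225)
a = -57148 (a = (-57135 - 51053) + 51040 = -108188 + 51040 = -57148)
sqrt(Q + a) = sqrt(81225 - 57148) = sqrt(24077)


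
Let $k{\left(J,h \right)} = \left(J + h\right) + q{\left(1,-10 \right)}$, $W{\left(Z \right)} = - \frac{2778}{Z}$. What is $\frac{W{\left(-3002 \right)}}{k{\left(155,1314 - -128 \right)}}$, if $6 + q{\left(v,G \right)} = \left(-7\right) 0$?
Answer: $\frac{1389}{2388091} \approx 0.00058164$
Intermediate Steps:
$q{\left(v,G \right)} = -6$ ($q{\left(v,G \right)} = -6 - 0 = -6 + 0 = -6$)
$k{\left(J,h \right)} = -6 + J + h$ ($k{\left(J,h \right)} = \left(J + h\right) - 6 = -6 + J + h$)
$\frac{W{\left(-3002 \right)}}{k{\left(155,1314 - -128 \right)}} = \frac{\left(-2778\right) \frac{1}{-3002}}{-6 + 155 + \left(1314 - -128\right)} = \frac{\left(-2778\right) \left(- \frac{1}{3002}\right)}{-6 + 155 + \left(1314 + 128\right)} = \frac{1389}{1501 \left(-6 + 155 + 1442\right)} = \frac{1389}{1501 \cdot 1591} = \frac{1389}{1501} \cdot \frac{1}{1591} = \frac{1389}{2388091}$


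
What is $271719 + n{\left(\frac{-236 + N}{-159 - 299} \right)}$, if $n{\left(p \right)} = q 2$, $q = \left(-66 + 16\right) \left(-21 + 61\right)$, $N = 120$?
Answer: $267719$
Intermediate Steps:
$q = -2000$ ($q = \left(-50\right) 40 = -2000$)
$n{\left(p \right)} = -4000$ ($n{\left(p \right)} = \left(-2000\right) 2 = -4000$)
$271719 + n{\left(\frac{-236 + N}{-159 - 299} \right)} = 271719 - 4000 = 267719$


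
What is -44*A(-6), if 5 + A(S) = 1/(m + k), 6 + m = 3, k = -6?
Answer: 2024/9 ≈ 224.89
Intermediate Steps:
m = -3 (m = -6 + 3 = -3)
A(S) = -46/9 (A(S) = -5 + 1/(-3 - 6) = -5 + 1/(-9) = -5 - 1/9 = -46/9)
-44*A(-6) = -44*(-46/9) = 2024/9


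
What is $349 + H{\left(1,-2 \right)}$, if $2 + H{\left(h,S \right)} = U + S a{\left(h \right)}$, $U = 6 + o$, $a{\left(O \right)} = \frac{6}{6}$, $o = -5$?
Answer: $346$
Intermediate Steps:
$a{\left(O \right)} = 1$ ($a{\left(O \right)} = 6 \cdot \frac{1}{6} = 1$)
$U = 1$ ($U = 6 - 5 = 1$)
$H{\left(h,S \right)} = -1 + S$ ($H{\left(h,S \right)} = -2 + \left(1 + S 1\right) = -2 + \left(1 + S\right) = -1 + S$)
$349 + H{\left(1,-2 \right)} = 349 - 3 = 346$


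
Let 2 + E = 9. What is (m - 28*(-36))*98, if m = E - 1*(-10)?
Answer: 100450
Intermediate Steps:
E = 7 (E = -2 + 9 = 7)
m = 17 (m = 7 - 1*(-10) = 7 + 10 = 17)
(m - 28*(-36))*98 = (17 - 28*(-36))*98 = (17 + 1008)*98 = 1025*98 = 100450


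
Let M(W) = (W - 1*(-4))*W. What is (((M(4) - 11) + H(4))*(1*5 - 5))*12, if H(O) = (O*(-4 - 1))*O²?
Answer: 0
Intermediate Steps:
M(W) = W*(4 + W) (M(W) = (W + 4)*W = (4 + W)*W = W*(4 + W))
H(O) = -5*O³ (H(O) = (O*(-5))*O² = (-5*O)*O² = -5*O³)
(((M(4) - 11) + H(4))*(1*5 - 5))*12 = (((4*(4 + 4) - 11) - 5*4³)*(1*5 - 5))*12 = (((4*8 - 11) - 5*64)*(5 - 5))*12 = (((32 - 11) - 320)*0)*12 = ((21 - 320)*0)*12 = -299*0*12 = 0*12 = 0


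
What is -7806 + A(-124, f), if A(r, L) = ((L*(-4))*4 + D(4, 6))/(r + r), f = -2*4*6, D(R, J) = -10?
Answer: -968323/124 ≈ -7809.1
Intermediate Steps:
f = -48 (f = -8*6 = -48)
A(r, L) = (-10 - 16*L)/(2*r) (A(r, L) = ((L*(-4))*4 - 10)/(r + r) = (-4*L*4 - 10)/((2*r)) = (-16*L - 10)*(1/(2*r)) = (-10 - 16*L)*(1/(2*r)) = (-10 - 16*L)/(2*r))
-7806 + A(-124, f) = -7806 + (-5 - 8*(-48))/(-124) = -7806 - (-5 + 384)/124 = -7806 - 1/124*379 = -7806 - 379/124 = -968323/124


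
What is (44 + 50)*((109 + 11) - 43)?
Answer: 7238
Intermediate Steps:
(44 + 50)*((109 + 11) - 43) = 94*(120 - 43) = 94*77 = 7238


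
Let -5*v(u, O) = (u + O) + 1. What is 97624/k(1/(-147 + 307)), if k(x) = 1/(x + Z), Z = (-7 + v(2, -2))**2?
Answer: 506143831/100 ≈ 5.0614e+6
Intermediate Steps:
v(u, O) = -1/5 - O/5 - u/5 (v(u, O) = -((u + O) + 1)/5 = -((O + u) + 1)/5 = -(1 + O + u)/5 = -1/5 - O/5 - u/5)
Z = 1296/25 (Z = (-7 + (-1/5 - 1/5*(-2) - 1/5*2))**2 = (-7 + (-1/5 + 2/5 - 2/5))**2 = (-7 - 1/5)**2 = (-36/5)**2 = 1296/25 ≈ 51.840)
k(x) = 1/(1296/25 + x) (k(x) = 1/(x + 1296/25) = 1/(1296/25 + x))
97624/k(1/(-147 + 307)) = 97624/((25/(1296 + 25/(-147 + 307)))) = 97624/((25/(1296 + 25/160))) = 97624/((25/(1296 + 25*(1/160)))) = 97624/((25/(1296 + 5/32))) = 97624/((25/(41477/32))) = 97624/((25*(32/41477))) = 97624/(800/41477) = 97624*(41477/800) = 506143831/100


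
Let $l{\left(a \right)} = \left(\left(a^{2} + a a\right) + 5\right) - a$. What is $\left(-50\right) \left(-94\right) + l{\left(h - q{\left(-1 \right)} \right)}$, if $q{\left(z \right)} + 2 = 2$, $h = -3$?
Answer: $4726$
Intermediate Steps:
$q{\left(z \right)} = 0$ ($q{\left(z \right)} = -2 + 2 = 0$)
$l{\left(a \right)} = 5 - a + 2 a^{2}$ ($l{\left(a \right)} = \left(\left(a^{2} + a^{2}\right) + 5\right) - a = \left(2 a^{2} + 5\right) - a = \left(5 + 2 a^{2}\right) - a = 5 - a + 2 a^{2}$)
$\left(-50\right) \left(-94\right) + l{\left(h - q{\left(-1 \right)} \right)} = \left(-50\right) \left(-94\right) + \left(5 - \left(-3 - 0\right) + 2 \left(-3 - 0\right)^{2}\right) = 4700 + \left(5 - \left(-3 + 0\right) + 2 \left(-3 + 0\right)^{2}\right) = 4700 + \left(5 - -3 + 2 \left(-3\right)^{2}\right) = 4700 + \left(5 + 3 + 2 \cdot 9\right) = 4700 + \left(5 + 3 + 18\right) = 4700 + 26 = 4726$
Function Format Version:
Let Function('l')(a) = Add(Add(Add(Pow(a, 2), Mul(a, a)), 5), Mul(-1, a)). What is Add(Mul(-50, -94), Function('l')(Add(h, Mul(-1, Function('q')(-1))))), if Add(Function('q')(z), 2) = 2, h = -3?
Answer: 4726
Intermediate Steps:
Function('q')(z) = 0 (Function('q')(z) = Add(-2, 2) = 0)
Function('l')(a) = Add(5, Mul(-1, a), Mul(2, Pow(a, 2))) (Function('l')(a) = Add(Add(Add(Pow(a, 2), Pow(a, 2)), 5), Mul(-1, a)) = Add(Add(Mul(2, Pow(a, 2)), 5), Mul(-1, a)) = Add(Add(5, Mul(2, Pow(a, 2))), Mul(-1, a)) = Add(5, Mul(-1, a), Mul(2, Pow(a, 2))))
Add(Mul(-50, -94), Function('l')(Add(h, Mul(-1, Function('q')(-1))))) = Add(Mul(-50, -94), Add(5, Mul(-1, Add(-3, Mul(-1, 0))), Mul(2, Pow(Add(-3, Mul(-1, 0)), 2)))) = Add(4700, Add(5, Mul(-1, Add(-3, 0)), Mul(2, Pow(Add(-3, 0), 2)))) = Add(4700, Add(5, Mul(-1, -3), Mul(2, Pow(-3, 2)))) = Add(4700, Add(5, 3, Mul(2, 9))) = Add(4700, Add(5, 3, 18)) = Add(4700, 26) = 4726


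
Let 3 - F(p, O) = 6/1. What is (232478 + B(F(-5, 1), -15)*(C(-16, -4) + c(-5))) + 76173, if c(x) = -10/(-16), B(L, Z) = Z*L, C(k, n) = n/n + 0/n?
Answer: 2469793/8 ≈ 3.0872e+5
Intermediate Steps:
F(p, O) = -3 (F(p, O) = 3 - 6/1 = 3 - 6 = -3)
C(k, n) = 1 (C(k, n) = 1 + 0 = 1)
B(L, Z) = L*Z
c(x) = 5/8 (c(x) = -10*(-1/16) = 5/8)
(232478 + B(F(-5, 1), -15)*(C(-16, -4) + c(-5))) + 76173 = (232478 + (-3*(-15))*(1 + 5/8)) + 76173 = (232478 + 45*(13/8)) + 76173 = (232478 + 585/8) + 76173 = 1860409/8 + 76173 = 2469793/8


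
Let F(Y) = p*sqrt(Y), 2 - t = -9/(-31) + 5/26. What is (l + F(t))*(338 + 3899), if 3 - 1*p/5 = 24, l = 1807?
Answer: 7656259 - 444885*sqrt(985738)/806 ≈ 7.1082e+6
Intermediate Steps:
p = -105 (p = 15 - 5*24 = 15 - 120 = -105)
t = 1223/806 (t = 2 - (-9/(-31) + 5/26) = 2 - (-9*(-1/31) + 5*(1/26)) = 2 - (9/31 + 5/26) = 2 - 1*389/806 = 2 - 389/806 = 1223/806 ≈ 1.5174)
F(Y) = -105*sqrt(Y)
(l + F(t))*(338 + 3899) = (1807 - 105*sqrt(985738)/806)*(338 + 3899) = (1807 - 105*sqrt(985738)/806)*4237 = 7656259 - 444885*sqrt(985738)/806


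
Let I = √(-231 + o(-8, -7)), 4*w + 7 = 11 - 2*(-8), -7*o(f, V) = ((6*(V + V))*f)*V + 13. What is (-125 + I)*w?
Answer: -625 + 5*√21518/7 ≈ -520.22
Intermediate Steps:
o(f, V) = -13/7 - 12*f*V²/7 (o(f, V) = -(((6*(V + V))*f)*V + 13)/7 = -(((6*(2*V))*f)*V + 13)/7 = -(((12*V)*f)*V + 13)/7 = -((12*V*f)*V + 13)/7 = -(12*f*V² + 13)/7 = -(13 + 12*f*V²)/7 = -13/7 - 12*f*V²/7)
w = 5 (w = -7/4 + (11 - 2*(-8))/4 = -7/4 + (11 + 16)/4 = -7/4 + (¼)*27 = -7/4 + 27/4 = 5)
I = √21518/7 (I = √(-231 + (-13/7 - 12/7*(-8)*(-7)²)) = √(-231 + (-13/7 - 12/7*(-8)*49)) = √(-231 + (-13/7 + 672)) = √(-231 + 4691/7) = √(3074/7) = √21518/7 ≈ 20.956)
(-125 + I)*w = (-125 + √21518/7)*5 = -625 + 5*√21518/7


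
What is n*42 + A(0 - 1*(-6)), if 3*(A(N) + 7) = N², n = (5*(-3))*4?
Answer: -2515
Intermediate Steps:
n = -60 (n = -15*4 = -60)
A(N) = -7 + N²/3
n*42 + A(0 - 1*(-6)) = -60*42 + (-7 + (0 - 1*(-6))²/3) = -2520 + (-7 + (0 + 6)²/3) = -2520 + (-7 + (⅓)*6²) = -2520 + (-7 + (⅓)*36) = -2520 + (-7 + 12) = -2520 + 5 = -2515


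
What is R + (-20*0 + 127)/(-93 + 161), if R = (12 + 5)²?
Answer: 19779/68 ≈ 290.87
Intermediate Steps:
R = 289 (R = 17² = 289)
R + (-20*0 + 127)/(-93 + 161) = 289 + (-20*0 + 127)/(-93 + 161) = 289 + (0 + 127)/68 = 289 + 127*(1/68) = 289 + 127/68 = 19779/68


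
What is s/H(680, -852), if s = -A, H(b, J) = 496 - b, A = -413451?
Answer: -413451/184 ≈ -2247.0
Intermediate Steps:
s = 413451 (s = -1*(-413451) = 413451)
s/H(680, -852) = 413451/(496 - 1*680) = 413451/(496 - 680) = 413451/(-184) = 413451*(-1/184) = -413451/184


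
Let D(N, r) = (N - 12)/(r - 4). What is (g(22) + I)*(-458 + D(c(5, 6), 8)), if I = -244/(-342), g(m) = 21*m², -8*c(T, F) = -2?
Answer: -6409487125/1368 ≈ -4.6853e+6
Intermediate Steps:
c(T, F) = ¼ (c(T, F) = -⅛*(-2) = ¼)
D(N, r) = (-12 + N)/(-4 + r)
I = 122/171 (I = -244*(-1/342) = 122/171 ≈ 0.71345)
(g(22) + I)*(-458 + D(c(5, 6), 8)) = (21*22² + 122/171)*(-458 + (-12 + ¼)/(-4 + 8)) = (21*484 + 122/171)*(-458 - 47/4/4) = (10164 + 122/171)*(-458 + (¼)*(-47/4)) = 1738166*(-458 - 47/16)/171 = (1738166/171)*(-7375/16) = -6409487125/1368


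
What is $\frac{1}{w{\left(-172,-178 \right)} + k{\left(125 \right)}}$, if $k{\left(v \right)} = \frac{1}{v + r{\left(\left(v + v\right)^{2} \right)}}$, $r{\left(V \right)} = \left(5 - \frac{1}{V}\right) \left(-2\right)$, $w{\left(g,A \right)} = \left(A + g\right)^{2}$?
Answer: $\frac{3593751}{440234528750} \approx 8.1633 \cdot 10^{-6}$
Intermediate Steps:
$r{\left(V \right)} = -10 + \frac{2}{V}$
$k{\left(v \right)} = \frac{1}{-10 + v + \frac{1}{2 v^{2}}}$ ($k{\left(v \right)} = \frac{1}{v - \left(10 - \frac{2}{\left(v + v\right)^{2}}\right)} = \frac{1}{v - \left(10 - \frac{2}{\left(2 v\right)^{2}}\right)} = \frac{1}{v - \left(10 - \frac{2}{4 v^{2}}\right)} = \frac{1}{v - \left(10 - 2 \frac{1}{4 v^{2}}\right)} = \frac{1}{v - \left(10 - \frac{1}{2 v^{2}}\right)} = \frac{1}{-10 + v + \frac{1}{2 v^{2}}}$)
$\frac{1}{w{\left(-172,-178 \right)} + k{\left(125 \right)}} = \frac{1}{\left(-178 - 172\right)^{2} + \frac{2 \cdot 125^{2}}{1 + 2 \cdot 125^{2} \left(-10 + 125\right)}} = \frac{1}{\left(-350\right)^{2} + 2 \cdot 15625 \frac{1}{1 + 2 \cdot 15625 \cdot 115}} = \frac{1}{122500 + 2 \cdot 15625 \frac{1}{1 + 3593750}} = \frac{1}{122500 + 2 \cdot 15625 \cdot \frac{1}{3593751}} = \frac{1}{122500 + \frac{31250}{3593751}} = \frac{1}{\frac{440234528750}{3593751}} = \frac{3593751}{440234528750}$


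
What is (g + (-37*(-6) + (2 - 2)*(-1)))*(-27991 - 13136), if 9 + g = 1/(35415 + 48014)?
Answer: -730842336006/83429 ≈ -8.7600e+6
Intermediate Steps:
g = -750860/83429 (g = -9 + 1/(35415 + 48014) = -9 + 1/83429 = -750860/83429 ≈ -9.0000)
(g + (-37*(-6) + (2 - 2)*(-1)))*(-27991 - 13136) = (-750860/83429 + (-37*(-6) + (2 - 2)*(-1)))*(-27991 - 13136) = (-750860/83429 + (222 + 0*(-1)))*(-41127) = (-750860/83429 + (222 + 0))*(-41127) = (-750860/83429 + 222)*(-41127) = (17770378/83429)*(-41127) = -730842336006/83429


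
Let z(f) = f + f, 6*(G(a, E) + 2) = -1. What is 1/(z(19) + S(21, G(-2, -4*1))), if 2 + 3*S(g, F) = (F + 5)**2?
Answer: 108/4321 ≈ 0.024994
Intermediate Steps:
G(a, E) = -13/6 (G(a, E) = -2 + (1/6)*(-1) = -2 - 1/6 = -13/6)
z(f) = 2*f
S(g, F) = -2/3 + (5 + F)**2/3 (S(g, F) = -2/3 + (F + 5)**2/3 = -2/3 + (5 + F)**2/3)
1/(z(19) + S(21, G(-2, -4*1))) = 1/(2*19 + (-2/3 + (5 - 13/6)**2/3)) = 1/(38 + (-2/3 + (17/6)**2/3)) = 1/(38 + (-2/3 + (1/3)*(289/36))) = 1/(38 + (-2/3 + 289/108)) = 1/(38 + 217/108) = 1/(4321/108) = 108/4321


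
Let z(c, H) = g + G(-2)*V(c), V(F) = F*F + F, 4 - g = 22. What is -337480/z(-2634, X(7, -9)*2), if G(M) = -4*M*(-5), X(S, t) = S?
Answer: 168740/138706449 ≈ 0.0012165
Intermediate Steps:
g = -18 (g = 4 - 1*22 = 4 - 22 = -18)
V(F) = F + F**2 (V(F) = F**2 + F = F + F**2)
G(M) = 20*M
z(c, H) = -18 - 40*c*(1 + c) (z(c, H) = -18 + (20*(-2))*(c*(1 + c)) = -18 - 40*c*(1 + c))
-337480/z(-2634, X(7, -9)*2) = -337480/(-18 - 40*(-2634)*(1 - 2634)) = -337480/(-18 - 40*(-2634)*(-2633)) = -337480/(-18 - 277412880) = -337480/(-277412898) = -337480*(-1/277412898) = 168740/138706449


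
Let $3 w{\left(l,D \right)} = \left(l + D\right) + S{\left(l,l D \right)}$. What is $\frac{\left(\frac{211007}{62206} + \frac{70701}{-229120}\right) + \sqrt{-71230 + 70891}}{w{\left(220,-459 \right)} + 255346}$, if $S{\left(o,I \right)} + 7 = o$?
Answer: $\frac{65921846151}{5458846145592320} + \frac{3 i \sqrt{339}}{766012} \approx 1.2076 \cdot 10^{-5} + 7.2108 \cdot 10^{-5} i$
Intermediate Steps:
$S{\left(o,I \right)} = -7 + o$
$w{\left(l,D \right)} = - \frac{7}{3} + \frac{D}{3} + \frac{2 l}{3}$ ($w{\left(l,D \right)} = \frac{\left(l + D\right) + \left(-7 + l\right)}{3} = \frac{\left(D + l\right) + \left(-7 + l\right)}{3} = \frac{-7 + D + 2 l}{3} = - \frac{7}{3} + \frac{D}{3} + \frac{2 l}{3}$)
$\frac{\left(\frac{211007}{62206} + \frac{70701}{-229120}\right) + \sqrt{-71230 + 70891}}{w{\left(220,-459 \right)} + 255346} = \frac{\left(\frac{211007}{62206} + \frac{70701}{-229120}\right) + \sqrt{-71230 + 70891}}{\left(- \frac{7}{3} + \frac{1}{3} \left(-459\right) + \frac{2}{3} \cdot 220\right) + 255346} = \frac{\left(211007 \cdot \frac{1}{62206} + 70701 \left(- \frac{1}{229120}\right)\right) + \sqrt{-339}}{\left(- \frac{7}{3} - 153 + \frac{440}{3}\right) + 255346} = \frac{\left(\frac{211007}{62206} - \frac{70701}{229120}\right) + i \sqrt{339}}{- \frac{26}{3} + 255346} = \frac{\frac{21973948717}{7126319360} + i \sqrt{339}}{\frac{766012}{3}} = \left(\frac{21973948717}{7126319360} + i \sqrt{339}\right) \frac{3}{766012} = \frac{65921846151}{5458846145592320} + \frac{3 i \sqrt{339}}{766012}$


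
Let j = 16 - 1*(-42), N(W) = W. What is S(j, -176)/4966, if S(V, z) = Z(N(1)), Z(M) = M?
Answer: 1/4966 ≈ 0.00020137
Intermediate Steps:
j = 58 (j = 16 + 42 = 58)
S(V, z) = 1
S(j, -176)/4966 = 1/4966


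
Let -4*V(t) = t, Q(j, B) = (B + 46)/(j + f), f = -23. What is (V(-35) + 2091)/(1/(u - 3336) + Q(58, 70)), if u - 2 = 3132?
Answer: 29690465/46794 ≈ 634.49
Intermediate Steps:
Q(j, B) = (46 + B)/(-23 + j) (Q(j, B) = (B + 46)/(j - 23) = (46 + B)/(-23 + j))
u = 3134 (u = 2 + 3132 = 3134)
V(t) = -t/4
(V(-35) + 2091)/(1/(u - 3336) + Q(58, 70)) = (-¼*(-35) + 2091)/(1/(3134 - 3336) + (46 + 70)/(-23 + 58)) = (35/4 + 2091)/(1/(-202) + 116/35) = 8399/(4*(-1/202 + (1/35)*116)) = 8399/(4*(-1/202 + 116/35)) = 8399/(4*(23397/7070)) = (8399/4)*(7070/23397) = 29690465/46794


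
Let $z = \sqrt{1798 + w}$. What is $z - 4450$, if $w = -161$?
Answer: $-4450 + \sqrt{1637} \approx -4409.5$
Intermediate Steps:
$z = \sqrt{1637}$ ($z = \sqrt{1798 - 161} = \sqrt{1637} \approx 40.46$)
$z - 4450 = \sqrt{1637} - 4450 = -4450 + \sqrt{1637}$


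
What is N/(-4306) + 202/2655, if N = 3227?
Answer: -7697873/11432430 ≈ -0.67334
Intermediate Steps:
N/(-4306) + 202/2655 = 3227/(-4306) + 202/2655 = 3227*(-1/4306) + 202*(1/2655) = -3227/4306 + 202/2655 = -7697873/11432430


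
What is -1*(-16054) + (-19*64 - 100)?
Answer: 14738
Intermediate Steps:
-1*(-16054) + (-19*64 - 100) = 16054 + (-1216 - 100) = 16054 - 1316 = 14738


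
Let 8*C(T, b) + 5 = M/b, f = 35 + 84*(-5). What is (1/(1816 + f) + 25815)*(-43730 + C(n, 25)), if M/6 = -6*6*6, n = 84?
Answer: -53856800995831/47700 ≈ -1.1291e+9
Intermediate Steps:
f = -385 (f = 35 - 420 = -385)
M = -1296 (M = 6*(-6*6*6) = 6*(-36*6) = 6*(-216) = -1296)
C(T, b) = -5/8 - 162/b (C(T, b) = -5/8 + (-1296/b)/8 = -5/8 - 162/b)
(1/(1816 + f) + 25815)*(-43730 + C(n, 25)) = (1/(1816 - 385) + 25815)*(-43730 + (-5/8 - 162/25)) = (1/1431 + 25815)*(-43730 + (-5/8 - 162*1/25)) = (1/1431 + 25815)*(-43730 + (-5/8 - 162/25)) = 36941266*(-43730 - 1421/200)/1431 = (36941266/1431)*(-8747421/200) = -53856800995831/47700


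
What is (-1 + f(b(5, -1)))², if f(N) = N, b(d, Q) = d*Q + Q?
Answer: 49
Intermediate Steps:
b(d, Q) = Q + Q*d (b(d, Q) = Q*d + Q = Q + Q*d)
(-1 + f(b(5, -1)))² = (-1 - (1 + 5))² = (-1 - 1*6)² = (-1 - 6)² = (-7)² = 49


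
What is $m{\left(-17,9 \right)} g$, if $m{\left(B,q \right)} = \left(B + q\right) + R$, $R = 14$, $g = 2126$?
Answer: $12756$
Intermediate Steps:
$m{\left(B,q \right)} = 14 + B + q$ ($m{\left(B,q \right)} = \left(B + q\right) + 14 = 14 + B + q$)
$m{\left(-17,9 \right)} g = \left(14 - 17 + 9\right) 2126 = 6 \cdot 2126 = 12756$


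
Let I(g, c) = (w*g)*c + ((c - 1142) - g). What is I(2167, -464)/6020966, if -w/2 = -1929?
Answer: -3879176477/6020966 ≈ -644.28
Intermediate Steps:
w = 3858 (w = -2*(-1929) = 3858)
I(g, c) = -1142 + c - g + 3858*c*g (I(g, c) = (3858*g)*c + ((c - 1142) - g) = 3858*c*g + ((-1142 + c) - g) = 3858*c*g + (-1142 + c - g) = -1142 + c - g + 3858*c*g)
I(2167, -464)/6020966 = (-1142 - 464 - 1*2167 + 3858*(-464)*2167)/6020966 = (-1142 - 464 - 2167 - 3879172704)*(1/6020966) = -3879176477*1/6020966 = -3879176477/6020966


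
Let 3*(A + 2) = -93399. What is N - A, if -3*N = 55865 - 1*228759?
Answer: 266299/3 ≈ 88766.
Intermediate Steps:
N = 172894/3 (N = -(55865 - 1*228759)/3 = -(55865 - 228759)/3 = -1/3*(-172894) = 172894/3 ≈ 57631.)
A = -31135 (A = -2 + (1/3)*(-93399) = -2 - 31133 = -31135)
N - A = 172894/3 - 1*(-31135) = 172894/3 + 31135 = 266299/3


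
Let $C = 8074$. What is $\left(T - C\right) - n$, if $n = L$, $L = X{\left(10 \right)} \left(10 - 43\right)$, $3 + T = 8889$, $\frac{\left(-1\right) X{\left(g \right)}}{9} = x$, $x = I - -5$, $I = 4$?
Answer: $-1861$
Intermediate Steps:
$x = 9$ ($x = 4 - -5 = 4 + 5 = 9$)
$X{\left(g \right)} = -81$ ($X{\left(g \right)} = \left(-9\right) 9 = -81$)
$T = 8886$ ($T = -3 + 8889 = 8886$)
$L = 2673$ ($L = - 81 \left(10 - 43\right) = \left(-81\right) \left(-33\right) = 2673$)
$n = 2673$
$\left(T - C\right) - n = \left(8886 - 8074\right) - 2673 = 812 - 2673 = -1861$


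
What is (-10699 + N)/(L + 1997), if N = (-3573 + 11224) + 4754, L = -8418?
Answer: -1706/6421 ≈ -0.26569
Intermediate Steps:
N = 12405 (N = 7651 + 4754 = 12405)
(-10699 + N)/(L + 1997) = (-10699 + 12405)/(-8418 + 1997) = 1706/(-6421) = 1706*(-1/6421) = -1706/6421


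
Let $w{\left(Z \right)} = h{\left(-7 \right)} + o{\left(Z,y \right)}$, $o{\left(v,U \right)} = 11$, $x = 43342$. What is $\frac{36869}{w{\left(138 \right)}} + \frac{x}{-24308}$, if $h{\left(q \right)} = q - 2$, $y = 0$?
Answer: $\frac{112015621}{6077} \approx 18433.0$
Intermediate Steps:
$h{\left(q \right)} = -2 + q$
$w{\left(Z \right)} = 2$ ($w{\left(Z \right)} = \left(-2 - 7\right) + 11 = -9 + 11 = 2$)
$\frac{36869}{w{\left(138 \right)}} + \frac{x}{-24308} = \frac{36869}{2} + \frac{43342}{-24308} = 36869 \cdot \frac{1}{2} + 43342 \left(- \frac{1}{24308}\right) = \frac{36869}{2} - \frac{21671}{12154} = \frac{112015621}{6077}$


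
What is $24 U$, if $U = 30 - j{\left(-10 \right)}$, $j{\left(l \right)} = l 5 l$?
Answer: $-11280$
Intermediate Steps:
$j{\left(l \right)} = 5 l^{2}$ ($j{\left(l \right)} = 5 l l = 5 l^{2}$)
$U = -470$ ($U = 30 - 5 \left(-10\right)^{2} = 30 - 5 \cdot 100 = 30 - 500 = -470$)
$24 U = 24 \left(-470\right) = -11280$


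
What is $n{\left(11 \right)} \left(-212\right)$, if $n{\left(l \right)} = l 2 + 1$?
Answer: $-4876$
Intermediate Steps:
$n{\left(l \right)} = 1 + 2 l$ ($n{\left(l \right)} = 2 l + 1 = 1 + 2 l$)
$n{\left(11 \right)} \left(-212\right) = \left(1 + 2 \cdot 11\right) \left(-212\right) = \left(1 + 22\right) \left(-212\right) = 23 \left(-212\right) = -4876$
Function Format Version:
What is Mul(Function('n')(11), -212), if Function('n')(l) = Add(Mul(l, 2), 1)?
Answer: -4876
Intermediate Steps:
Function('n')(l) = Add(1, Mul(2, l)) (Function('n')(l) = Add(Mul(2, l), 1) = Add(1, Mul(2, l)))
Mul(Function('n')(11), -212) = Mul(Add(1, Mul(2, 11)), -212) = Mul(Add(1, 22), -212) = Mul(23, -212) = -4876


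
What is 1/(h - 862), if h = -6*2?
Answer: -1/874 ≈ -0.0011442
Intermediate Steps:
h = -12
1/(h - 862) = 1/(-12 - 862) = 1/(-874) = -1/874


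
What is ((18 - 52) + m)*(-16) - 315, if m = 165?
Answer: -2411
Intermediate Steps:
((18 - 52) + m)*(-16) - 315 = ((18 - 52) + 165)*(-16) - 315 = (-34 + 165)*(-16) - 315 = 131*(-16) - 315 = -2096 - 315 = -2411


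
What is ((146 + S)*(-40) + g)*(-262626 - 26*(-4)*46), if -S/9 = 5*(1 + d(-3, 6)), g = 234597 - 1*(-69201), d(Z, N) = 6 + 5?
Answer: -82395473836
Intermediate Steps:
d(Z, N) = 11
g = 303798 (g = 234597 + 69201 = 303798)
S = -540 (S = -45*(1 + 11) = -45*12 = -9*60 = -540)
((146 + S)*(-40) + g)*(-262626 - 26*(-4)*46) = ((146 - 540)*(-40) + 303798)*(-262626 - 26*(-4)*46) = (-394*(-40) + 303798)*(-262626 + 104*46) = (15760 + 303798)*(-262626 + 4784) = 319558*(-257842) = -82395473836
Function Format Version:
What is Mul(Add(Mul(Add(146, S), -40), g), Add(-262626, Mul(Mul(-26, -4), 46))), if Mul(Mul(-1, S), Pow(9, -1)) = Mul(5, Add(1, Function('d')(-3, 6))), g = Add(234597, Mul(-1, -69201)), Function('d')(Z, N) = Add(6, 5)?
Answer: -82395473836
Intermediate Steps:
Function('d')(Z, N) = 11
g = 303798 (g = Add(234597, 69201) = 303798)
S = -540 (S = Mul(-9, Mul(5, Add(1, 11))) = Mul(-9, Mul(5, 12)) = Mul(-9, 60) = -540)
Mul(Add(Mul(Add(146, S), -40), g), Add(-262626, Mul(Mul(-26, -4), 46))) = Mul(Add(Mul(Add(146, -540), -40), 303798), Add(-262626, Mul(Mul(-26, -4), 46))) = Mul(Add(Mul(-394, -40), 303798), Add(-262626, Mul(104, 46))) = Mul(Add(15760, 303798), Add(-262626, 4784)) = Mul(319558, -257842) = -82395473836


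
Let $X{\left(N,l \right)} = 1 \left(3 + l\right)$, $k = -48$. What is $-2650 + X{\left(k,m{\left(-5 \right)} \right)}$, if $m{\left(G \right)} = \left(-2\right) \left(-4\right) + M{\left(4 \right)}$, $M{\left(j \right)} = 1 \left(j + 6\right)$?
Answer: $-2629$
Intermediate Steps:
$M{\left(j \right)} = 6 + j$ ($M{\left(j \right)} = 1 \left(6 + j\right) = 6 + j$)
$m{\left(G \right)} = 18$ ($m{\left(G \right)} = \left(-2\right) \left(-4\right) + \left(6 + 4\right) = 8 + 10 = 18$)
$X{\left(N,l \right)} = 3 + l$
$-2650 + X{\left(k,m{\left(-5 \right)} \right)} = -2650 + \left(3 + 18\right) = -2650 + 21 = -2629$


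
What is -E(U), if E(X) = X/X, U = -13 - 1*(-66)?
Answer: -1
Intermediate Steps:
U = 53 (U = -13 + 66 = 53)
E(X) = 1
-E(U) = -1*1 = -1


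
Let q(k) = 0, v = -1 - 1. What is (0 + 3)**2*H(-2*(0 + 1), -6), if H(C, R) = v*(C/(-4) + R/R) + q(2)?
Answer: -27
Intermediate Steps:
v = -2
H(C, R) = -2 + C/2 (H(C, R) = -2*(C/(-4) + R/R) + 0 = -2*(C*(-1/4) + 1) + 0 = -2*(-C/4 + 1) + 0 = -2*(1 - C/4) + 0 = (-2 + C/2) + 0 = -2 + C/2)
(0 + 3)**2*H(-2*(0 + 1), -6) = (0 + 3)**2*(-2 + (-2*(0 + 1))/2) = 3**2*(-2 + (-2*1)/2) = 9*(-2 + (1/2)*(-2)) = 9*(-2 - 1) = 9*(-3) = -27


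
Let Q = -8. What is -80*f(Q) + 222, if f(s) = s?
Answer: 862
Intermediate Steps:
-80*f(Q) + 222 = -80*(-8) + 222 = 640 + 222 = 862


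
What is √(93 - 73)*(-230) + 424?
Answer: 424 - 460*√5 ≈ -604.59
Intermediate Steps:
√(93 - 73)*(-230) + 424 = √20*(-230) + 424 = (2*√5)*(-230) + 424 = -460*√5 + 424 = 424 - 460*√5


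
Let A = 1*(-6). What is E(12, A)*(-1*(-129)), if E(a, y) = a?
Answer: 1548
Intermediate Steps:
A = -6
E(12, A)*(-1*(-129)) = 12*(-1*(-129)) = 12*129 = 1548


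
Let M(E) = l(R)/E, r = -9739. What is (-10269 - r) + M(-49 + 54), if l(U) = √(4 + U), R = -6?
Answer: -530 + I*√2/5 ≈ -530.0 + 0.28284*I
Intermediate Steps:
M(E) = I*√2/E (M(E) = √(4 - 6)/E = √(-2)/E = (I*√2)/E = I*√2/E)
(-10269 - r) + M(-49 + 54) = (-10269 - 1*(-9739)) + I*√2/(-49 + 54) = (-10269 + 9739) + I*√2/5 = -530 + I*√2*(⅕) = -530 + I*√2/5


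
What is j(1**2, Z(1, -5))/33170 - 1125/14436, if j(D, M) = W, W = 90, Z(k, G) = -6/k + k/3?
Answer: -400189/5320468 ≈ -0.075217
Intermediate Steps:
Z(k, G) = -6/k + k/3 (Z(k, G) = -6/k + k*(1/3) = -6/k + k/3)
j(D, M) = 90
j(1**2, Z(1, -5))/33170 - 1125/14436 = 90/33170 - 1125/14436 = 90*(1/33170) - 1125*1/14436 = 9/3317 - 125/1604 = -400189/5320468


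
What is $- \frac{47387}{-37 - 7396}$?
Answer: $\frac{47387}{7433} \approx 6.3752$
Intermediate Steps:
$- \frac{47387}{-37 - 7396} = - \frac{47387}{-7433} = \left(-47387\right) \left(- \frac{1}{7433}\right) = \frac{47387}{7433}$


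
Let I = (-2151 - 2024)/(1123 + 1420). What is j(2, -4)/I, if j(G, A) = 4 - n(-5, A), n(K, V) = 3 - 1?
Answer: -5086/4175 ≈ -1.2182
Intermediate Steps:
n(K, V) = 2
I = -4175/2543 ≈ -1.6418
j(G, A) = 2 (j(G, A) = 4 - 1*2 = 4 - 2 = 2)
j(2, -4)/I = 2/(-4175/2543) = -2543/4175*2 = -5086/4175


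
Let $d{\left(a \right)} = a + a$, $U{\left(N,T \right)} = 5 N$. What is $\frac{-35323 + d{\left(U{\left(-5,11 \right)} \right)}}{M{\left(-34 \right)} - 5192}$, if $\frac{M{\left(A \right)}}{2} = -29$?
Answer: $\frac{11791}{1750} \approx 6.7377$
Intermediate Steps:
$M{\left(A \right)} = -58$ ($M{\left(A \right)} = 2 \left(-29\right) = -58$)
$d{\left(a \right)} = 2 a$
$\frac{-35323 + d{\left(U{\left(-5,11 \right)} \right)}}{M{\left(-34 \right)} - 5192} = \frac{-35323 + 2 \cdot 5 \left(-5\right)}{-58 - 5192} = \frac{-35323 + 2 \left(-25\right)}{-5250} = \left(-35323 - 50\right) \left(- \frac{1}{5250}\right) = \left(-35373\right) \left(- \frac{1}{5250}\right) = \frac{11791}{1750}$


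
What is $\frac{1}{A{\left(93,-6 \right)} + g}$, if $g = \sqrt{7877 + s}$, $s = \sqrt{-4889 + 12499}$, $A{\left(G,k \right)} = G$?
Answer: $\frac{1}{93 + \sqrt{7877 + \sqrt{7610}}} \approx 0.0054872$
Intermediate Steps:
$s = \sqrt{7610} \approx 87.235$
$g = \sqrt{7877 + \sqrt{7610}} \approx 89.243$
$\frac{1}{A{\left(93,-6 \right)} + g} = \frac{1}{93 + \sqrt{7877 + \sqrt{7610}}}$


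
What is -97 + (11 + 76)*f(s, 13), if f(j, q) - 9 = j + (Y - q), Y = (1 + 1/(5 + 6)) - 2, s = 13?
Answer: 6676/11 ≈ 606.91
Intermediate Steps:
Y = -10/11 (Y = (1 + 1/11) - 2 = 12/11 - 2 = -10/11 ≈ -0.90909)
f(j, q) = 89/11 + j - q (f(j, q) = 9 + (j + (-10/11 - q)) = 9 + (-10/11 + j - q) = 89/11 + j - q)
-97 + (11 + 76)*f(s, 13) = -97 + (11 + 76)*(89/11 + 13 - 1*13) = -97 + 87*(89/11 + 13 - 13) = -97 + 87*(89/11) = -97 + 7743/11 = 6676/11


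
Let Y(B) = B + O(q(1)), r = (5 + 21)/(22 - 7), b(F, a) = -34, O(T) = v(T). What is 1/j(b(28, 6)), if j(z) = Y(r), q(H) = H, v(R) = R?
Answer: 15/41 ≈ 0.36585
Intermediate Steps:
O(T) = T
r = 26/15 ≈ 1.7333
Y(B) = 1 + B (Y(B) = B + 1 = 1 + B)
j(z) = 41/15 (j(z) = 1 + 26/15 = 41/15)
1/j(b(28, 6)) = 1/(41/15) = 15/41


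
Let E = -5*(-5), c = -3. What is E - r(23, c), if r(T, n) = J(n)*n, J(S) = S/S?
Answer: 28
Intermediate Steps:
J(S) = 1
r(T, n) = n (r(T, n) = 1*n = n)
E = 25
E - r(23, c) = 25 - 1*(-3) = 25 + 3 = 28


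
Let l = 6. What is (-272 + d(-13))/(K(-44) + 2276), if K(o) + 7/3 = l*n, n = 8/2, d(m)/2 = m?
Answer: -894/6893 ≈ -0.12970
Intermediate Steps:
d(m) = 2*m
n = 4 (n = 8*(½) = 4)
K(o) = 65/3 (K(o) = -7/3 + 6*4 = -7/3 + 24 = 65/3)
(-272 + d(-13))/(K(-44) + 2276) = (-272 + 2*(-13))/(65/3 + 2276) = (-272 - 26)/(6893/3) = -298*3/6893 = -894/6893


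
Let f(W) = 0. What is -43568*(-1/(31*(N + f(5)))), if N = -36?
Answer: -10892/279 ≈ -39.039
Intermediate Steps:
-43568*(-1/(31*(N + f(5)))) = -43568*(-1/(31*(-36 + 0))) = -43568/((-31*(-36))) = -43568/1116 = -43568*1/1116 = -10892/279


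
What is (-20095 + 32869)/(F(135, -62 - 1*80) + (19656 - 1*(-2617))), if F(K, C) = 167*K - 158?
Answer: 6387/22330 ≈ 0.28603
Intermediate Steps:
F(K, C) = -158 + 167*K
(-20095 + 32869)/(F(135, -62 - 1*80) + (19656 - 1*(-2617))) = (-20095 + 32869)/((-158 + 167*135) + (19656 - 1*(-2617))) = 12774/((-158 + 22545) + (19656 + 2617)) = 12774/(22387 + 22273) = 12774/44660 = 12774*(1/44660) = 6387/22330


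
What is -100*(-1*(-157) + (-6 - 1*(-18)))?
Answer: -16900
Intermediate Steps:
-100*(-1*(-157) + (-6 - 1*(-18))) = -100*(157 + (-6 + 18)) = -100*(157 + 12) = -100*169 = -16900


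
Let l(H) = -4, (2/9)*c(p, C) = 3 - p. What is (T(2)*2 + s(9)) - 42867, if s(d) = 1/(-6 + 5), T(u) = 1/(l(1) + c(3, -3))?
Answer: -85737/2 ≈ -42869.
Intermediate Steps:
c(p, C) = 27/2 - 9*p/2 (c(p, C) = 9*(3 - p)/2 = 27/2 - 9*p/2)
T(u) = -¼ (T(u) = 1/(-4 + (27/2 - 9/2*3)) = 1/(-4 + (27/2 - 27/2)) = 1/(-4 + 0) = 1/(-4) = -¼)
s(d) = -1 (s(d) = 1/(-1) = -1)
(T(2)*2 + s(9)) - 42867 = (-¼*2 - 1) - 42867 = (-½ - 1) - 42867 = -3/2 - 42867 = -85737/2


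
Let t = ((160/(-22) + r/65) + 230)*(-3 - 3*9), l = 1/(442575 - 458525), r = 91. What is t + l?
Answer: -107244901/15950 ≈ -6723.8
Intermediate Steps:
l = -1/15950 (l = 1/(-15950) = -1/15950 ≈ -6.2696e-5)
t = -73962/11 (t = ((160/(-22) + 91/65) + 230)*(-3 - 3*9) = ((160*(-1/22) + 91*(1/65)) + 230)*(-3 - 27) = ((-80/11 + 7/5) + 230)*(-30) = (-323/55 + 230)*(-30) = (12327/55)*(-30) = -73962/11 ≈ -6723.8)
t + l = -73962/11 - 1/15950 = -107244901/15950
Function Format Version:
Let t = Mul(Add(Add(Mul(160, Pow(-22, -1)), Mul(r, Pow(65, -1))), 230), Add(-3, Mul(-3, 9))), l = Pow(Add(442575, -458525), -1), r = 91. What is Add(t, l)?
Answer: Rational(-107244901, 15950) ≈ -6723.8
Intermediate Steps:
l = Rational(-1, 15950) (l = Pow(-15950, -1) = Rational(-1, 15950) ≈ -6.2696e-5)
t = Rational(-73962, 11) (t = Mul(Add(Add(Mul(160, Pow(-22, -1)), Mul(91, Pow(65, -1))), 230), Add(-3, Mul(-3, 9))) = Mul(Add(Add(Mul(160, Rational(-1, 22)), Mul(91, Rational(1, 65))), 230), Add(-3, -27)) = Mul(Add(Add(Rational(-80, 11), Rational(7, 5)), 230), -30) = Mul(Add(Rational(-323, 55), 230), -30) = Mul(Rational(12327, 55), -30) = Rational(-73962, 11) ≈ -6723.8)
Add(t, l) = Add(Rational(-73962, 11), Rational(-1, 15950)) = Rational(-107244901, 15950)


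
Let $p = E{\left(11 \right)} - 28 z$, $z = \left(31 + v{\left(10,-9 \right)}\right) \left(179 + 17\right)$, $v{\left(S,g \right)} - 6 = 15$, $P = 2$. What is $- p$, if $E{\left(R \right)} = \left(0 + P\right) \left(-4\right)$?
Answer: $285384$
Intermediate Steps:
$v{\left(S,g \right)} = 21$ ($v{\left(S,g \right)} = 6 + 15 = 21$)
$E{\left(R \right)} = -8$ ($E{\left(R \right)} = \left(0 + 2\right) \left(-4\right) = 2 \left(-4\right) = -8$)
$z = 10192$ ($z = \left(31 + 21\right) \left(179 + 17\right) = 52 \cdot 196 = 10192$)
$p = -285384$ ($p = -8 - 285376 = -285384$)
$- p = \left(-1\right) \left(-285384\right) = 285384$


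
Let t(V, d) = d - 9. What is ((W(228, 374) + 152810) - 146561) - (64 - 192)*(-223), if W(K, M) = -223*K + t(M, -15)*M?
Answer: -82115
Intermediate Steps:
t(V, d) = -9 + d
W(K, M) = -223*K - 24*M (W(K, M) = -223*K + (-9 - 15)*M = -223*K - 24*M)
((W(228, 374) + 152810) - 146561) - (64 - 192)*(-223) = (((-223*228 - 24*374) + 152810) - 146561) - (64 - 192)*(-223) = (((-50844 - 8976) + 152810) - 146561) - (-128)*(-223) = ((-59820 + 152810) - 146561) - 1*28544 = (92990 - 146561) - 28544 = -53571 - 28544 = -82115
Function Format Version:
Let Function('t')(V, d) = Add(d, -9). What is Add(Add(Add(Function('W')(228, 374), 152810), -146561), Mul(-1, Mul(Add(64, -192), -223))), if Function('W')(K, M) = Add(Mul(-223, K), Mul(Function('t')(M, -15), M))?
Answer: -82115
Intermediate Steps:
Function('t')(V, d) = Add(-9, d)
Function('W')(K, M) = Add(Mul(-223, K), Mul(-24, M)) (Function('W')(K, M) = Add(Mul(-223, K), Mul(Add(-9, -15), M)) = Add(Mul(-223, K), Mul(-24, M)))
Add(Add(Add(Function('W')(228, 374), 152810), -146561), Mul(-1, Mul(Add(64, -192), -223))) = Add(Add(Add(Add(Mul(-223, 228), Mul(-24, 374)), 152810), -146561), Mul(-1, Mul(Add(64, -192), -223))) = Add(Add(Add(Add(-50844, -8976), 152810), -146561), Mul(-1, Mul(-128, -223))) = Add(Add(Add(-59820, 152810), -146561), Mul(-1, 28544)) = Add(Add(92990, -146561), -28544) = Add(-53571, -28544) = -82115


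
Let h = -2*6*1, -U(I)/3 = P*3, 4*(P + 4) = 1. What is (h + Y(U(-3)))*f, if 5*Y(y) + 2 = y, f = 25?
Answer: -565/4 ≈ -141.25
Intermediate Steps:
P = -15/4 (P = -4 + (¼)*1 = -4 + ¼ = -15/4 ≈ -3.7500)
U(I) = 135/4 (U(I) = -(-45)*3/4 = -3*(-45/4) = 135/4)
Y(y) = -⅖ + y/5
h = -12 (h = -12*1 = -12)
(h + Y(U(-3)))*f = (-12 + (-⅖ + (⅕)*(135/4)))*25 = (-12 + (-⅖ + 27/4))*25 = (-12 + 127/20)*25 = -113/20*25 = -565/4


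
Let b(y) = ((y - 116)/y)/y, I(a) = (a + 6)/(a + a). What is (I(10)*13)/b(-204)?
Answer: -33813/25 ≈ -1352.5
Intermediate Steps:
I(a) = (6 + a)/(2*a) (I(a) = (6 + a)/((2*a)) = (6 + a)*(1/(2*a)) = (6 + a)/(2*a))
b(y) = (-116 + y)/y**2 (b(y) = ((-116 + y)/y)/y = (-116 + y)/y**2)
(I(10)*13)/b(-204) = (((1/2)*(6 + 10)/10)*13)/(((-116 - 204)/(-204)**2)) = (((1/2)*(1/10)*16)*13)/(((1/41616)*(-320))) = ((4/5)*13)/(-20/2601) = (52/5)*(-2601/20) = -33813/25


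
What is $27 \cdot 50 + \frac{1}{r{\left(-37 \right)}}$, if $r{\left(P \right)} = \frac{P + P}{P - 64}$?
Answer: $\frac{100001}{74} \approx 1351.4$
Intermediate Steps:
$r{\left(P \right)} = \frac{2 P}{-64 + P}$
$27 \cdot 50 + \frac{1}{r{\left(-37 \right)}} = 27 \cdot 50 + \frac{1}{2 \left(-37\right) \frac{1}{-64 - 37}} = 1350 + \frac{1}{2 \left(-37\right) \frac{1}{-101}} = 1350 + \frac{1}{2 \left(-37\right) \left(- \frac{1}{101}\right)} = 1350 + \frac{1}{\frac{74}{101}} = 1350 + \frac{101}{74} = \frac{100001}{74}$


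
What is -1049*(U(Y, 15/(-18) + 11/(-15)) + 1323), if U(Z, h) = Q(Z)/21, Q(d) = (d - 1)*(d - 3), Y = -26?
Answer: -9988578/7 ≈ -1.4269e+6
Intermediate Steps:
Q(d) = (-1 + d)*(-3 + d)
U(Z, h) = ⅐ - 4*Z/21 + Z²/21 (U(Z, h) = (3 + Z² - 4*Z)/21 = (3 + Z² - 4*Z)*(1/21) = ⅐ - 4*Z/21 + Z²/21)
-1049*(U(Y, 15/(-18) + 11/(-15)) + 1323) = -1049*((⅐ - 4/21*(-26) + (1/21)*(-26)²) + 1323) = -1049*((⅐ + 104/21 + (1/21)*676) + 1323) = -1049*((⅐ + 104/21 + 676/21) + 1323) = -1049*(261/7 + 1323) = -1049*9522/7 = -9988578/7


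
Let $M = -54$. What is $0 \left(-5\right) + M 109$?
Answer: $-5886$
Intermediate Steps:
$0 \left(-5\right) + M 109 = 0 \left(-5\right) - 5886 = 0 - 5886 = -5886$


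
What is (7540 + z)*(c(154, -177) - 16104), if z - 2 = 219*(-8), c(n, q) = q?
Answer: -94266990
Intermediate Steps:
z = -1750 (z = 2 + 219*(-8) = 2 - 1752 = -1750)
(7540 + z)*(c(154, -177) - 16104) = (7540 - 1750)*(-177 - 16104) = 5790*(-16281) = -94266990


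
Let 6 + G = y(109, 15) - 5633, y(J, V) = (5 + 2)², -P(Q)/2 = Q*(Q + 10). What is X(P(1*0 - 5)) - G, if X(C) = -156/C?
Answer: 139672/25 ≈ 5586.9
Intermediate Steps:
P(Q) = -2*Q*(10 + Q) (P(Q) = -2*Q*(Q + 10) = -2*Q*(10 + Q))
y(J, V) = 49 (y(J, V) = 7² = 49)
G = -5590 (G = -6 + (49 - 5633) = -6 - 5584 = -5590)
X(P(1*0 - 5)) - G = -156*(-1/(2*(10 + (1*0 - 5))*(1*0 - 5))) - 1*(-5590) = -156*(-1/(2*(0 - 5)*(10 + (0 - 5)))) + 5590 = -156*1/(10*(10 - 5)) + 5590 = -156/((-2*(-5)*5)) + 5590 = -156/50 + 5590 = -156*1/50 + 5590 = -78/25 + 5590 = 139672/25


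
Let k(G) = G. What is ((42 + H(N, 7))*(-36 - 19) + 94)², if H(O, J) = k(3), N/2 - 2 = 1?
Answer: 5669161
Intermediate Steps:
N = 6 (N = 4 + 2*1 = 4 + 2 = 6)
H(O, J) = 3
((42 + H(N, 7))*(-36 - 19) + 94)² = ((42 + 3)*(-36 - 19) + 94)² = (45*(-55) + 94)² = (-2475 + 94)² = (-2381)² = 5669161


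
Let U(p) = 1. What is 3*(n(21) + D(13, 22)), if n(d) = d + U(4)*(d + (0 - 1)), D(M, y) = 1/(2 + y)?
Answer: 985/8 ≈ 123.13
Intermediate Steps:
n(d) = -1 + 2*d (n(d) = d + 1*(d + (0 - 1)) = d + 1*(d - 1) = d + 1*(-1 + d) = d + (-1 + d) = -1 + 2*d)
3*(n(21) + D(13, 22)) = 3*((-1 + 2*21) + 1/(2 + 22)) = 3*((-1 + 42) + 1/24) = 3*(41 + 1/24) = 3*(985/24) = 985/8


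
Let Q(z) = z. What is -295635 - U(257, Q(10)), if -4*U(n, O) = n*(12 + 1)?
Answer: -1179199/4 ≈ -2.9480e+5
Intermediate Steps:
U(n, O) = -13*n/4 (U(n, O) = -n*(12 + 1)/4 = -n*13/4 = -13*n/4)
-295635 - U(257, Q(10)) = -295635 - (-13)*257/4 = -295635 - 1*(-3341/4) = -295635 + 3341/4 = -1179199/4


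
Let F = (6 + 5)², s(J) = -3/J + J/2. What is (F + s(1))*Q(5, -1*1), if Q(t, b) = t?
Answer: 1185/2 ≈ 592.50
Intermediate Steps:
s(J) = J/2 - 3/J (s(J) = -3/J + J*(½) = -3/J + J/2 = J/2 - 3/J)
F = 121 (F = 11² = 121)
(F + s(1))*Q(5, -1*1) = (121 + ((½)*1 - 3/1))*5 = (121 + (½ - 3*1))*5 = (121 + (½ - 3))*5 = (121 - 5/2)*5 = (237/2)*5 = 1185/2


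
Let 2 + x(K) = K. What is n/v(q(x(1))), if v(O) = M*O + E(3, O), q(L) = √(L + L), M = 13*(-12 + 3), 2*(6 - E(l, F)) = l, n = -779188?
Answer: -1558376/12177 - 40517776*I*√2/12177 ≈ -127.98 - 4705.7*I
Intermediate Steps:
E(l, F) = 6 - l/2
x(K) = -2 + K
M = -117 (M = 13*(-9) = -117)
q(L) = √2*√L (q(L) = √(2*L) = √2*√L)
v(O) = 9/2 - 117*O (v(O) = -117*O + (6 - ½*3) = -117*O + (6 - 3/2) = -117*O + 9/2 = 9/2 - 117*O)
n/v(q(x(1))) = -779188/(9/2 - 117*√2*√(-2 + 1)) = -779188/(9/2 - 117*√2*√(-1)) = -779188/(9/2 - 117*√2*I) = -779188/(9/2 - 117*I*√2)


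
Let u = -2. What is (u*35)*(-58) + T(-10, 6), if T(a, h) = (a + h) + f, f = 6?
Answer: 4062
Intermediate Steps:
T(a, h) = 6 + a + h (T(a, h) = (a + h) + 6 = 6 + a + h)
(u*35)*(-58) + T(-10, 6) = -2*35*(-58) + (6 - 10 + 6) = -70*(-58) + 2 = 4060 + 2 = 4062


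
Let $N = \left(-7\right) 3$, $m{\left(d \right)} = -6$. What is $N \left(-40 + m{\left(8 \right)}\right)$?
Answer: $966$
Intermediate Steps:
$N = -21$
$N \left(-40 + m{\left(8 \right)}\right) = - 21 \left(-40 - 6\right) = \left(-21\right) \left(-46\right) = 966$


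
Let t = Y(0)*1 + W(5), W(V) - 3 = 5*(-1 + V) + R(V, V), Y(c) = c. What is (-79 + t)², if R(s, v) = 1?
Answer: 3025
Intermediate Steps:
W(V) = -1 + 5*V (W(V) = 3 + (5*(-1 + V) + 1) = 3 + ((-5 + 5*V) + 1) = 3 + (-4 + 5*V) = -1 + 5*V)
t = 24 (t = 0*1 + (-1 + 5*5) = 0 + (-1 + 25) = 0 + 24 = 24)
(-79 + t)² = (-79 + 24)² = (-55)² = 3025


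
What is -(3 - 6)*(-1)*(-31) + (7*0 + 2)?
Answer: 95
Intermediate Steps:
-(3 - 6)*(-1)*(-31) + (7*0 + 2) = -(-3)*(-1)*(-31) + (0 + 2) = -1*3*(-31) + 2 = -3*(-31) + 2 = 93 + 2 = 95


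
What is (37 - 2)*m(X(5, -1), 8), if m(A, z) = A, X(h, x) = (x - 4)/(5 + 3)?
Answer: -175/8 ≈ -21.875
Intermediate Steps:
X(h, x) = -½ + x/8 (X(h, x) = (-4 + x)/8 = (-4 + x)*(⅛) = -½ + x/8)
(37 - 2)*m(X(5, -1), 8) = (37 - 2)*(-½ + (⅛)*(-1)) = 35*(-½ - ⅛) = 35*(-5/8) = -175/8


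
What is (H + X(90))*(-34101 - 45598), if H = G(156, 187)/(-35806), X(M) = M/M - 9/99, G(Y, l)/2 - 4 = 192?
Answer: -14096680926/196933 ≈ -71581.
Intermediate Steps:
G(Y, l) = 392 (G(Y, l) = 8 + 2*192 = 8 + 384 = 392)
X(M) = 10/11 (X(M) = 1 - 9*1/99 = 1 - 1/11 = 10/11)
H = -196/17903 (H = 392/(-35806) = 392*(-1/35806) = -196/17903 ≈ -0.010948)
(H + X(90))*(-34101 - 45598) = (-196/17903 + 10/11)*(-34101 - 45598) = (176874/196933)*(-79699) = -14096680926/196933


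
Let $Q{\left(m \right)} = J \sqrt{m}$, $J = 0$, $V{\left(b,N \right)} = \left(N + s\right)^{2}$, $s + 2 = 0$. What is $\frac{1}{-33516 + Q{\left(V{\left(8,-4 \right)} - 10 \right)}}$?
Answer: $- \frac{1}{33516} \approx -2.9836 \cdot 10^{-5}$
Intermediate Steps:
$s = -2$ ($s = -2 + 0 = -2$)
$V{\left(b,N \right)} = \left(-2 + N\right)^{2}$ ($V{\left(b,N \right)} = \left(N - 2\right)^{2} = \left(-2 + N\right)^{2}$)
$Q{\left(m \right)} = 0$ ($Q{\left(m \right)} = 0 \sqrt{m} = 0$)
$\frac{1}{-33516 + Q{\left(V{\left(8,-4 \right)} - 10 \right)}} = \frac{1}{-33516 + 0} = \frac{1}{-33516} = - \frac{1}{33516}$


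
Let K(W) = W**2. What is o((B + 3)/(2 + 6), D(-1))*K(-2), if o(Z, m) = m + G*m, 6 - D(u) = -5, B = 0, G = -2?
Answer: -44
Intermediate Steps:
D(u) = 11 (D(u) = 6 - 1*(-5) = 6 + 5 = 11)
o(Z, m) = -m (o(Z, m) = m - 2*m = -m)
o((B + 3)/(2 + 6), D(-1))*K(-2) = -1*11*(-2)**2 = -11*4 = -44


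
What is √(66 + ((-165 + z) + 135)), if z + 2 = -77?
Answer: I*√43 ≈ 6.5574*I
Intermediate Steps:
z = -79 (z = -2 - 77 = -79)
√(66 + ((-165 + z) + 135)) = √(66 + ((-165 - 79) + 135)) = √(66 + (-244 + 135)) = √(66 - 109) = √(-43) = I*√43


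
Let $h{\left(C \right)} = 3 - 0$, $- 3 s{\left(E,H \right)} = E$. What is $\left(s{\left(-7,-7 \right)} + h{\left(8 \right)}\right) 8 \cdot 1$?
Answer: $\frac{128}{3} \approx 42.667$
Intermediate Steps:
$s{\left(E,H \right)} = - \frac{E}{3}$
$h{\left(C \right)} = 3$ ($h{\left(C \right)} = 3 + 0 = 3$)
$\left(s{\left(-7,-7 \right)} + h{\left(8 \right)}\right) 8 \cdot 1 = \left(\left(- \frac{1}{3}\right) \left(-7\right) + 3\right) 8 \cdot 1 = \left(\frac{7}{3} + 3\right) 8 = \frac{16}{3} \cdot 8 = \frac{128}{3}$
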